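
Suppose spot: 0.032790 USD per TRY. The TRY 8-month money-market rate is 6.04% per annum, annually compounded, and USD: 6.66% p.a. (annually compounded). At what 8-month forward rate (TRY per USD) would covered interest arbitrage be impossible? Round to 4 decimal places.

T = 8/12 years.
Growth of 1 USD over T: (1 + 0.0666)^(8/12) = 1.04392121.
Growth of 1 TRY over T: (1 + 0.0604)^(8/12) = 1.03987183.
So F = 0.03279 × 1.04392121 / 1.03987183 = 0.032917688 (USD/TRY).
Quoted the other way: 1/0.032917688 = 30.3788 TRY per USD.

30.3788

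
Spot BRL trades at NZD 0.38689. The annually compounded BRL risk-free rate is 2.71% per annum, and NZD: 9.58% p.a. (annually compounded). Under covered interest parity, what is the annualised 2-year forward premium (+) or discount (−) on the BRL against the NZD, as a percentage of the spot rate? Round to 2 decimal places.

T = 2 years.
F = S · g_NZD/g_BRL = 0.38689 × 1.2007776/1.0549344 = 0.44037700.
Annualised premium = (F − S)/S × (1/T) = (0.44037700 − 0.38689)/0.38689 ÷ 2 = 6.91%.

+6.91%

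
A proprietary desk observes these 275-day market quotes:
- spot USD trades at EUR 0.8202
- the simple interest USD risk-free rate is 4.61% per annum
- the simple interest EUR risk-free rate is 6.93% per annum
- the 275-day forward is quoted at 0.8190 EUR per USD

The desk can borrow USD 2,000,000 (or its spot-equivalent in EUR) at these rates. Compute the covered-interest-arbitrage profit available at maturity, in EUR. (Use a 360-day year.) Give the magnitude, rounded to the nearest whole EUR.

T = 275/360 years.
Route A — deposit USD, sell forward: 2,000,000 × 1.035215278 × 0.8190 = EUR 1,695,682.63.
Route B — convert at spot, deposit EUR: 2,000,000 × 0.8202 × 1.0529375 = EUR 1,727,238.68.
The quoted forward undervalues USD, so borrow USD, convert to EUR at spot, deposit the EUR at 6.93%, and buy USD forward at 0.8190 to cover the loan.
Profit = 1,727,238.68 − 1,695,682.63 = EUR 31,556.

EUR 31,556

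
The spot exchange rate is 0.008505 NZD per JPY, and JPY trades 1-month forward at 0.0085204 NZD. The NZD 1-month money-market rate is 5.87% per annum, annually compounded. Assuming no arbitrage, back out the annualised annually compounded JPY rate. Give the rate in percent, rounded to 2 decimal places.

3.60%

T = 1/12 years.
CIP gives F = S · g_NZD/g_JPY, so g_NZD/g_JPY = 0.0085204/0.008505 = 1.0018107.
NZD growth factor: (1 + 0.0587)^(1/12) = 1.0047648.
Hence g_JPY = 1.0029488.
Annualise: 1.0029488^(12/1) − 1 = 0.035965 = 3.60%.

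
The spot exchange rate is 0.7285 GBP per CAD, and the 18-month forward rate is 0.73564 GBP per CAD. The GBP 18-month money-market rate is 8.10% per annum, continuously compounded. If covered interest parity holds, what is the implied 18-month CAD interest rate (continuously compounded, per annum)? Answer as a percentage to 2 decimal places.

T = 18/12 years.
CIP gives F = S · g_GBP/g_CAD, so g_GBP/g_CAD = 0.73564/0.7285 = 1.0098010.
The GBP side grows by e^(0.0810×18/12) = 1.1291894.
So the CAD growth factor = 1.1182296.
Take logs: ln 1.1182296 / (18/12) = 0.074498, so 7.45%.

7.45%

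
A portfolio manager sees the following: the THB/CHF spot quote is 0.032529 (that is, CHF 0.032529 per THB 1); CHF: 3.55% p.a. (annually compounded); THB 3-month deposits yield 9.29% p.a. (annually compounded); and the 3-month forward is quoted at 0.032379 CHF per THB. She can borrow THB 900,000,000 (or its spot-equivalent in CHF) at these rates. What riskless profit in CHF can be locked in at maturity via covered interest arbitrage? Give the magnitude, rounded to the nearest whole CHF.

T = 3/12 years.
Invest the THB and cover forward: 900,000,000 × 1.022457127 × 0.032379 = CHF 29,795,525.38.
Convert at spot and invest in CHF: 900,000,000 × 0.032529 × 1.0087592401 = CHF 29,532,536.39.
The quoted forward overvalues THB, so borrow CHF, buy THB at spot, deposit the THB at 9.29%, and sell the proceeds forward at 0.032379.
The gap between the two covered legs is CHF 262,989.

CHF 262,989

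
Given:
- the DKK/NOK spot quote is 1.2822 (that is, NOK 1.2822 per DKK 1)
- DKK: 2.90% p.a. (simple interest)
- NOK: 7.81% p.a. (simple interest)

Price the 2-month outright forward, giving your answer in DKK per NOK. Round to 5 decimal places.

0.77361

T = 2/12 years.
NOK accumulates by 1 + 0.0781×2/12 = 1.0130167.
DKK accumulates by 1 + 0.0290×2/12 = 1.0048333.
So F = 1.2822 × 1.0130167 / 1.0048333 = 1.292642 (NOK/DKK).
Quoted the other way: 1/1.292642 = 0.77361 DKK per NOK.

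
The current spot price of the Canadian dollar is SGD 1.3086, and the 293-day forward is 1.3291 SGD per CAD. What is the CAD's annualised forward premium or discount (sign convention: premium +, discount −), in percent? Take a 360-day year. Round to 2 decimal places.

+1.92%

T = 293/360 years.
CAD trades forward at +1.56656% vs spot over the period.
×(1/T) gives 1.92% p.a.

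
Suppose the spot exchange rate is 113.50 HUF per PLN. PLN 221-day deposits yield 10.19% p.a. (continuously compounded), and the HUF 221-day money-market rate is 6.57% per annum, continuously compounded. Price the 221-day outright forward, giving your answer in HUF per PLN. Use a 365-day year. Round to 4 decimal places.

111.0393

T = 221/365 years.
HUF growth factor: e^(0.0657×221/365) = 1.040581821.
PLN accumulates by e^(0.1019×221/365) = 1.063641455.
Forward (HUF per PLN) = 113.5 × 1.040581821 / 1.063641455 = 111.039332.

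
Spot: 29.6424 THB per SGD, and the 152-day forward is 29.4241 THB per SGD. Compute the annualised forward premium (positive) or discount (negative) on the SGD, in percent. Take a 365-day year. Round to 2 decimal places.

-1.77%

T = 152/365 years.
SGD trades forward at -0.73645% vs spot over the period.
×(1/T) gives -1.77% p.a.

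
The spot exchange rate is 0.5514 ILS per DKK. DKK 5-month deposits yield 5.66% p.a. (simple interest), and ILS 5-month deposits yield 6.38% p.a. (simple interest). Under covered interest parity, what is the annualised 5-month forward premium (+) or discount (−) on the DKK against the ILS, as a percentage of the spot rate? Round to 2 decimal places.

T = 5/12 years.
CIP forward (ILS per DKK) = 0.5514 × 1.0265833/1.0235833 = 0.5530161.
(F − S)/S ÷ T = (0.5530161 − 0.5514)/0.5514/(5/12) = 0.007034 → 0.70%.

+0.70%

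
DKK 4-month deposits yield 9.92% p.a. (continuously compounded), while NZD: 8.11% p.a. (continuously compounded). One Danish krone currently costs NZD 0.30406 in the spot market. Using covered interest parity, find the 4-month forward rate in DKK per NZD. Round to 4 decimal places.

T = 4/12 years.
NZD accumulates by e^(0.0811×4/12) = 1.027402.
Growth of 1 DKK over T: e^(0.0992×4/12) = 1.0336194.
So F = 0.30406 × 1.027402 / 1.0336194 = 0.3022310 (NZD/DKK).
Invert for DKK per NZD: 1 / 0.3022310 = 3.3087.

3.3087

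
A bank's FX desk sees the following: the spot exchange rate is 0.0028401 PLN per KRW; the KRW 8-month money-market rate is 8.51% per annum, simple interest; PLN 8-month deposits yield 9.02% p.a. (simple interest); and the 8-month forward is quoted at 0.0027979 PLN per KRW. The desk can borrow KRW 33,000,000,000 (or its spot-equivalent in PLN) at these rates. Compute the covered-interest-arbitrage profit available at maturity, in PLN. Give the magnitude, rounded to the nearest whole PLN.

PLN 1,790,266

T = 8/12 years.
Keep in KRW, deliver into the forward: 33,000,000,000·1.0567333333·0.0027979 = PLN 97,568,928.38.
Swap to PLN now, deposit: 33,000,000,000·0.0028401·1.0601333333 = PLN 99,359,194.44.
The quoted forward undervalues KRW, so borrow KRW, convert to PLN at spot, deposit the PLN at 9.02%, and buy KRW forward at 0.0027979 to cover the loan.
Arbitrage profit = |97,568,928.38 − 99,359,194.44| = PLN 1,790,266.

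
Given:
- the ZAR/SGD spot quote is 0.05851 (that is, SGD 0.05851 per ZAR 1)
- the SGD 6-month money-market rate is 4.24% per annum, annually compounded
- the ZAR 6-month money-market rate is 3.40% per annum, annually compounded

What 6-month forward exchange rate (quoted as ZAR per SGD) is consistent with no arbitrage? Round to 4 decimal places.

T = 6/12 years.
SGD growth factor: (1 + 0.0424)^(6/12) = 1.02097992.
ZAR growth factor: (1 + 0.0340)^(6/12) = 1.01685791.
CIP: F = S · (grow SGD)/(grow ZAR) = 0.05851 × 1.02097992/1.01685791 = 0.058747180 SGD per ZAR.
Quoted the other way: 1/0.058747180 = 17.0221 ZAR per SGD.

17.0221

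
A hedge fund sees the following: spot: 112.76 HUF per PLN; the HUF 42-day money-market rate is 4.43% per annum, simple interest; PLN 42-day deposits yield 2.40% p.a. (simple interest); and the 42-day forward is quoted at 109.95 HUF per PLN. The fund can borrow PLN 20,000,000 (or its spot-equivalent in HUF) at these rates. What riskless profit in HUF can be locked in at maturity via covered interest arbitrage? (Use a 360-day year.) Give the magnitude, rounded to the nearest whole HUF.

T = 42/360 years.
Invest the PLN and cover forward: 20,000,000 × 1.002800 × 109.95 = HUF 2,205,157,200.00.
Convert at spot and invest in HUF: 20,000,000 × 112.76 × 1.005168333333 = HUF 2,266,855,625.33.
The quoted forward undervalues PLN, so borrow PLN, convert to HUF at spot, deposit the HUF at 4.43%, and buy PLN forward at 109.95 to cover the loan.
Profit = 2,266,855,625.33 − 2,205,157,200.00 = HUF 61,698,425.

HUF 61,698,425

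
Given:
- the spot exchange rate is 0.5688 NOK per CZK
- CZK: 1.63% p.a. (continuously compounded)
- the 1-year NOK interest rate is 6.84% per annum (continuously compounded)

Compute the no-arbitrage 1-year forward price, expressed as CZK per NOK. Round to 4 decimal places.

1.6688

T = 1 year.
NOK growth factor: e^(0.0684×1) = 1.0707935.
CZK growth factor: e^(0.0163×1) = 1.0164336.
So F = 0.5688 × 1.0707935 / 1.0164336 = 0.5992200 (NOK/CZK).
Invert for CZK per NOK: 1 / 0.5992200 = 1.6688.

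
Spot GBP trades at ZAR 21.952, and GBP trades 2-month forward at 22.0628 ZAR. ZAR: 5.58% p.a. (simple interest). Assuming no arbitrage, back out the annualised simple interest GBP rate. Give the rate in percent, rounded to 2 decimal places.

2.54%

T = 2/12 years.
CIP gives F = S · g_ZAR/g_GBP, so g_ZAR/g_GBP = 22.0628/21.952 = 1.0050474.
The ZAR side grows by 1 + 0.0558×2/12 = 1.009300.
So the GBP growth factor = 1.0042312.
r = (1.0042312 − 1)/(2/12) = 0.025387 → 2.54%.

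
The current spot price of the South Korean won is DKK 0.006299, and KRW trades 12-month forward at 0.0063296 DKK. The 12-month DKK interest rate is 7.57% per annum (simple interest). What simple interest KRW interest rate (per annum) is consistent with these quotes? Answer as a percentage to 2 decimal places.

7.05%

T = 1 year.
By CIP, F/S equals the DKK-to-KRW growth ratio: 0.0063296/0.006299 = 1.0048579.
DKK growth factor: 1 + 0.0757×1 = 1.075700.
Hence g_KRW = 1.0704996.
r = (1.0704996 − 1)/1 = 0.070500 → 7.05%.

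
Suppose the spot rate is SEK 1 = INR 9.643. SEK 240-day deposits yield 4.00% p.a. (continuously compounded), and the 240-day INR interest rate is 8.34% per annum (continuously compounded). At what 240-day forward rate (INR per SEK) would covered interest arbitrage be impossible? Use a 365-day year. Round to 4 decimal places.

9.9221

T = 240/365 years.
INR accumulates by e^(0.0834×240/365) = 1.0563698.
SEK growth factor: e^(0.0400×240/365) = 1.0266503.
So F = 9.643 × 1.0563698 / 1.0266503 = 9.922146 (INR/SEK).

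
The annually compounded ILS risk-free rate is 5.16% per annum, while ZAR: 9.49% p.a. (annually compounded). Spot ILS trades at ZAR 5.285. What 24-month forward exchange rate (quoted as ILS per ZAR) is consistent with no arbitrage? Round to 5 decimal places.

T = 2 years.
ZAR accumulates by (1 + 0.0949)^2 = 1.198806.
ILS growth factor: (1 + 0.0516)^2 = 1.1058626.
Forward (ZAR per ILS) = 5.285 × 1.198806 / 1.1058626 = 5.729183.
Quoted the other way: 1/5.729183 = 0.17454 ILS per ZAR.

0.17454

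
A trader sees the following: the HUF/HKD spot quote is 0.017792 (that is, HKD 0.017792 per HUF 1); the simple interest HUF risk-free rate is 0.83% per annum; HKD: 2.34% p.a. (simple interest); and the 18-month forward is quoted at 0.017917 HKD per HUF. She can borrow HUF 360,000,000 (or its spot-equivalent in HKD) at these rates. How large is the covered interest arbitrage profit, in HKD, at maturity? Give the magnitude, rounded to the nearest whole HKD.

T = 18/12 years.
Route A — deposit HUF, sell forward: 360,000,000 × 1.012450 × 0.017917 = HKD 6,530,423.99.
Route B — convert at spot, deposit HKD: 360,000,000 × 0.017792 × 1.035100 = HKD 6,629,939.71.
The quoted forward undervalues HUF, so borrow HUF, convert to HKD at spot, deposit the HKD at 2.34%, and buy HUF forward at 0.017917 to cover the loan.
The gap between the two covered legs is HKD 99,516.

HKD 99,516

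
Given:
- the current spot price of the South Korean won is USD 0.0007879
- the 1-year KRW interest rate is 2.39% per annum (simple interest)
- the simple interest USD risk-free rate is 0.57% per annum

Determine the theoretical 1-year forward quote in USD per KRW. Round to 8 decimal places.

0.00077389

T = 1 year.
USD growth factor: 1 + 0.0057×1 = 1.005700.
KRW growth factor: 1 + 0.0239×1 = 1.023900.
So F = 0.0007879 × 1.005700 / 1.023900 = 0.0007738949 (USD/KRW).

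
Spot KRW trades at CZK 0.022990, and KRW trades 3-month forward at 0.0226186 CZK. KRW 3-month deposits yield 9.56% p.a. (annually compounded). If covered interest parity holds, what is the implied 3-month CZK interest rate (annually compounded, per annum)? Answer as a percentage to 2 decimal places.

2.65%

T = 3/12 years.
CIP gives F = S · g_CZK/g_KRW, so g_CZK/g_KRW = 0.0226186/0.02299 = 0.9838452.
The KRW side grows by (1 + 0.0956)^(3/12) = 1.023088.
Hence g_CZK = 1.0065602.
r = 1.0065602^(12/3) − 1 = 0.026500 → 2.65%.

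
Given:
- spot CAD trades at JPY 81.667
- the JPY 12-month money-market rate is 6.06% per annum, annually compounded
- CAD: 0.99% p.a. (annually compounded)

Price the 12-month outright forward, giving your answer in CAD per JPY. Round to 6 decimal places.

T = 1 year.
Growth of 1 JPY over T: (1 + 0.0606)^1 = 1.060600.
CAD growth factor: (1 + 0.0099)^1 = 1.009900.
CIP: F = S · (grow JPY)/(grow CAD) = 81.667 × 1.060600/1.009900 = 85.76693 JPY per CAD.
Invert for CAD per JPY: 1 / 85.76693 = 0.011660.

0.011660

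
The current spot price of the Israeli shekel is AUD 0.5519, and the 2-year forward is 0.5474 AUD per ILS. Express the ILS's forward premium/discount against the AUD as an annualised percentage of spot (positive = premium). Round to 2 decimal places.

T = 2 years.
Period premium: (0.5474 − 0.5519)/0.5519 = -0.0081537.
Per annum: -0.0081537 / 2 = -0.004077 = -0.41%.

-0.41%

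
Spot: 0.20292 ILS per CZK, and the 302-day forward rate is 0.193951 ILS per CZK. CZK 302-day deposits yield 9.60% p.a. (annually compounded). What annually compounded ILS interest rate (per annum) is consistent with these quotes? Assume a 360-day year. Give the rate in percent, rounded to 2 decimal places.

3.85%

T = 302/360 years.
CIP gives F = S · g_ILS/g_CZK, so g_ILS/g_CZK = 0.193951/0.20292 = 0.9558003.
CZK growth factor: (1 + 0.0960)^(302/360) = 1.0799326.
So the ILS growth factor = 1.0321999.
Annualise: 1.0321999^(360/302) − 1 = 0.038502 = 3.85%.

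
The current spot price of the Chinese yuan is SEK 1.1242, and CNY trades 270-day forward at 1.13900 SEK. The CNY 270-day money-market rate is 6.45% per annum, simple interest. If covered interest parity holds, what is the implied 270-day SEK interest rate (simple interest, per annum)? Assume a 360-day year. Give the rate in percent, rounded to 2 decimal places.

T = 270/360 years.
CIP gives F = S · g_SEK/g_CNY, so g_SEK/g_CNY = 1.139/1.1242 = 1.0131649.
CNY growth factor: 1 + 0.0645×270/360 = 1.048375.
That pins the SEK growth at 1.0621768.
r = (1.0621768 − 1)/(270/360) = 0.082902 → 8.29%.

8.29%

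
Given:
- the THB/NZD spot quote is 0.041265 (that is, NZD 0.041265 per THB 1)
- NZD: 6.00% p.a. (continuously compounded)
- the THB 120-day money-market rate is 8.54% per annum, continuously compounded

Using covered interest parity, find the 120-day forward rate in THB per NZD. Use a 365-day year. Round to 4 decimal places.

T = 120/365 years.
NZD growth factor: e^(0.0600×120/365) = 1.01992187.
THB growth factor: e^(0.0854×120/365) = 1.02847458.
So F = 0.041265 × 1.01992187 / 1.02847458 = 0.040921844 (NZD/THB).
Invert for THB per NZD: 1 / 0.040921844 = 24.4368.

24.4368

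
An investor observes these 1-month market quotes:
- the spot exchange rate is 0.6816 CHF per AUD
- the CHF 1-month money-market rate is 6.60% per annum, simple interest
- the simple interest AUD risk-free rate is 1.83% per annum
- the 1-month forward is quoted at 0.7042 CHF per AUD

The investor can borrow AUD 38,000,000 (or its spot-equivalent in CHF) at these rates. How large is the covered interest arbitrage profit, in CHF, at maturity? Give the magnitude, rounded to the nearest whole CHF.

T = 1/12 years.
Route A — deposit AUD, sell forward: 38,000,000 × 1.001525 × 0.7042 = CHF 26,800,408.39.
Route B — convert at spot, deposit CHF: 38,000,000 × 0.6816 × 1.005500 = CHF 26,043,254.40.
The quoted forward overvalues AUD, so borrow CHF, buy AUD at spot, deposit the AUD at 1.83%, and sell the proceeds forward at 0.7042.
Profit = 26,800,408.39 − 26,043,254.40 = CHF 757,154.

CHF 757,154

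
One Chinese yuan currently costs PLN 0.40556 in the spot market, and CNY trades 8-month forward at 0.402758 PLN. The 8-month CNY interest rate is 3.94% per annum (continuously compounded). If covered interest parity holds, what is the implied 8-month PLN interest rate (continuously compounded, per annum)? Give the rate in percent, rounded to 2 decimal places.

2.90%

T = 8/12 years.
F/S = 0.402758/0.40556 = 0.9930910 = (growth of PLN) / (growth of CNY).
The CNY side grows by e^(0.0394×8/12) = 1.0266147.
Hence g_PLN = 1.0195218.
r = ln(1.0195218)/(8/12) = 0.029001 → 2.90%.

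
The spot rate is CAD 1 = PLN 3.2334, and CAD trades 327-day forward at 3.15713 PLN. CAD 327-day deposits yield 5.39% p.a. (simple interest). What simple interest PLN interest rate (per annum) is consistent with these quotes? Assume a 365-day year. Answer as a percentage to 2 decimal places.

T = 327/365 years.
CIP gives F = S · g_PLN/g_CAD, so g_PLN/g_CAD = 3.15713/3.2334 = 0.9764118.
The CAD side grows by 1 + 0.0539×327/365 = 1.0482885.
That pins the PLN growth at 1.0235613.
(1.0235613 − 1)/T = 0.026299, i.e. 2.63%.

2.63%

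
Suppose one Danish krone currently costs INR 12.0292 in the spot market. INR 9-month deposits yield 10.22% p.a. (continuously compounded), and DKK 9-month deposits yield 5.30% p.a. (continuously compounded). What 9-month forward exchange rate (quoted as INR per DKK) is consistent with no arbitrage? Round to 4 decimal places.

12.4814

T = 9/12 years.
INR growth factor: e^(0.1022×9/12) = 1.07966413.
DKK growth factor: e^(0.0530×9/12) = 1.0405506.
CIP: F = S · (grow INR)/(grow DKK) = 12.0292 × 1.07966413/1.0405506 = 12.481369 INR per DKK.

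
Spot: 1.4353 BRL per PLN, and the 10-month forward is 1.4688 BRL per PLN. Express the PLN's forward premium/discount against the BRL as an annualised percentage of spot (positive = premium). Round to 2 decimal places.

+2.80%

T = 10/12 years.
(F − S)/S = (1.4688 − 1.4353)/1.4353 = 0.0233401.
×(1/T) gives 2.80% p.a.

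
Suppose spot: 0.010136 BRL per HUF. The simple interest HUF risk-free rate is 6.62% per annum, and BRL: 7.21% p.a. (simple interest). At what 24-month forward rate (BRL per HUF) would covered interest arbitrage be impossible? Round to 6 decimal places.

T = 2 years.
BRL growth factor: 1 + 0.0721×2 = 1.144200.
Growth of 1 HUF over T: 1 + 0.0662×2 = 1.132400.
So F = 0.010136 × 1.144200 / 1.132400 = 0.01024162 (BRL/HUF).

0.010242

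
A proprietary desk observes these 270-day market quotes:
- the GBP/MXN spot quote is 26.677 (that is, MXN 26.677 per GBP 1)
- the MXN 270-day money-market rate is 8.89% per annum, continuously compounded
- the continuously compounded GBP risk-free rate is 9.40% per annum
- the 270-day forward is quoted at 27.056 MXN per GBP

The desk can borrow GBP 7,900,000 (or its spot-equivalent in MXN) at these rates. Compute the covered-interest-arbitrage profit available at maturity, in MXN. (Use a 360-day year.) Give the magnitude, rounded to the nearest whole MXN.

T = 270/360 years.
Keep in GBP, deliver into the forward: 7,900,000·1.07304456943·27.056 = MXN 229,355,121.58.
Swap to MXN now, deposit: 7,900,000·26.677·1.06894801361 = MXN 225,278,976.66.
The quoted forward overvalues GBP, so borrow MXN, buy GBP at spot, deposit the GBP at 9.40%, and sell the proceeds forward at 27.056.
The gap between the two covered legs is MXN 4,076,145.

MXN 4,076,145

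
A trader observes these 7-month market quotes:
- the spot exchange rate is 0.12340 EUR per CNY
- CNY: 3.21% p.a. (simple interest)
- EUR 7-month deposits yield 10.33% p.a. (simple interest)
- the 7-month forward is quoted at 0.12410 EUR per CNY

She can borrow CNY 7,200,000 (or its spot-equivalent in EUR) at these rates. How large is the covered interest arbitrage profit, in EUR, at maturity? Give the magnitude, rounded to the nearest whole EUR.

T = 7/12 years.
Invest the CNY and cover forward: 7,200,000 × 1.018725 × 0.12410 = EUR 910,251.16.
Convert at spot and invest in EUR: 7,200,000 × 0.12340 × 1.06025833 = EUR 942,018.32.
The quoted forward undervalues CNY, so borrow CNY, convert to EUR at spot, deposit the EUR at 10.33%, and buy CNY forward at 0.12410 to cover the loan.
The gap between the two covered legs is EUR 31,767.

EUR 31,767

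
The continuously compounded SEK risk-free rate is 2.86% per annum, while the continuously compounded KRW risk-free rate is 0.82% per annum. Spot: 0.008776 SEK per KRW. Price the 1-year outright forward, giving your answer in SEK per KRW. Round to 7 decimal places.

0.0089569

T = 1 year.
SEK accumulates by e^(0.0286×1) = 1.0290129.
KRW accumulates by e^(0.0082×1) = 1.0082337.
So F = 0.008776 × 1.0290129 / 1.0082337 = 0.008956869 (SEK/KRW).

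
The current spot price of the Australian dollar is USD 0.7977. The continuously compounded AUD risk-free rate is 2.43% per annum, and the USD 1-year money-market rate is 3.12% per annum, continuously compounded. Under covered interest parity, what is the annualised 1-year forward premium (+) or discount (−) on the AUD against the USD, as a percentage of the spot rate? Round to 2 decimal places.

T = 1 year.
CIP forward (USD per AUD) = 0.7977 × 1.0316918/1.0245977 = 0.8032231.
(F − S)/S ÷ T = (0.8032231 − 0.7977)/0.7977/1 = 0.006924 → 0.69%.

+0.69%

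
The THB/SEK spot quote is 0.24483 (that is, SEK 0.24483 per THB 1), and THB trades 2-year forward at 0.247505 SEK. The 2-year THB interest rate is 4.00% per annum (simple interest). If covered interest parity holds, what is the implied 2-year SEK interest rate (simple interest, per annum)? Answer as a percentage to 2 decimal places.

T = 2 years.
By CIP, F/S equals the SEK-to-THB growth ratio: 0.247505/0.24483 = 1.0109259.
THB growth factor: 1 + 0.0400×2 = 1.080000.
That pins the SEK growth at 1.091800.
(1.091800 − 1)/T = 0.045900, i.e. 4.59%.

4.59%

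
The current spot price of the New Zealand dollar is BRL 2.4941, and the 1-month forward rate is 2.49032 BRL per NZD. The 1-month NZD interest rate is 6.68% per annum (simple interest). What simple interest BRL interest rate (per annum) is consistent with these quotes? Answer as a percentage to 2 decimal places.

T = 1/12 years.
F/S = 2.49032/2.4941 = 0.9984844 = (growth of BRL) / (growth of NZD).
The NZD side grows by 1 + 0.0668×1/12 = 1.0055667.
Hence g_BRL = 1.0040427.
(1.0040427 − 1)/T = 0.048512, i.e. 4.85%.

4.85%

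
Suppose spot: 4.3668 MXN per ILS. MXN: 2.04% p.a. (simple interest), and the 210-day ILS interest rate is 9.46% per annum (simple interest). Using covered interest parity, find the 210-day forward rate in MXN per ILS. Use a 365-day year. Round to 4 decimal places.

4.1900

T = 210/365 years.
Growth of 1 MXN over T: 1 + 0.0204×210/365 = 1.011737.
Growth of 1 ILS over T: 1 + 0.0946×210/365 = 1.0544274.
Forward (MXN per ILS) = 4.3668 × 1.011737 / 1.0544274 = 4.190002.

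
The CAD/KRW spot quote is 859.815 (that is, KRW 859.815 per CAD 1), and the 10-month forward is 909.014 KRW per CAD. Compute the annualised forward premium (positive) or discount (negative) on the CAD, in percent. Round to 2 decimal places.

T = 10/12 years.
Period premium: (909.014 − 859.815)/859.815 = 0.0572204.
Per annum: 0.0572204 / (10/12) = 0.068664 = 6.87%.

+6.87%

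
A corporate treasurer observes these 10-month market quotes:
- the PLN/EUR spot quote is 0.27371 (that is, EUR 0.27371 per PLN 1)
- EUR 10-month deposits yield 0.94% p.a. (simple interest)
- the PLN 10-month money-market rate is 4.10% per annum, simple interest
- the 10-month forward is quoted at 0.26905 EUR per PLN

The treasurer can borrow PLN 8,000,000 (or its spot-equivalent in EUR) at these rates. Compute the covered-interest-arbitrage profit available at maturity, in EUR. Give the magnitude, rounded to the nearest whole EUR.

T = 10/12 years.
Invest the PLN and cover forward: 8,000,000 × 1.034166667 × 0.26905 = EUR 2,225,940.33.
Convert at spot and invest in EUR: 8,000,000 × 0.27371 × 1.007833333 = EUR 2,206,832.49.
The quoted forward overvalues PLN, so borrow EUR, buy PLN at spot, deposit the PLN at 4.10%, and sell the proceeds forward at 0.26905.
Arbitrage profit = |2,225,940.33 − 2,206,832.49| = EUR 19,108.

EUR 19,108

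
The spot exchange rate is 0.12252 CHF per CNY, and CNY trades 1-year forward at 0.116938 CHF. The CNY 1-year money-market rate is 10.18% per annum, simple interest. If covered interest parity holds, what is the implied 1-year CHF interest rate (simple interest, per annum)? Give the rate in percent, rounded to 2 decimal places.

5.16%

T = 1 year.
By CIP, F/S equals the CHF-to-CNY growth ratio: 0.116938/0.12252 = 0.9544401.
CNY growth factor: 1 + 0.1018×1 = 1.101800.
Hence g_CHF = 1.0516021.
r = (1.0516021 − 1)/1 = 0.051602 → 5.16%.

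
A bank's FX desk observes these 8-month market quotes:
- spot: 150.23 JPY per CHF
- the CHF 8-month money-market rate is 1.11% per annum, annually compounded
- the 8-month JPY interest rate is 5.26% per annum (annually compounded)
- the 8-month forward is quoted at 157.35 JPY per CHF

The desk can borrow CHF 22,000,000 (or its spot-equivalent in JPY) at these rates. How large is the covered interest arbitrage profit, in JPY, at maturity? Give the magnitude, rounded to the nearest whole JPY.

T = 8/12 years.
Keep in CHF, deliver into the forward: 22,000,000·1.007386377103·157.35 = JPY 3,487,269,421.62.
Swap to JPY now, deposit: 22,000,000·150.23·1.03476622257 = JPY 3,419,964,451.57.
The quoted forward overvalues CHF, so borrow JPY, buy CHF at spot, deposit the CHF at 1.11%, and sell the proceeds forward at 157.35.
Arbitrage profit = |3,487,269,421.62 − 3,419,964,451.57| = JPY 67,304,970.

JPY 67,304,970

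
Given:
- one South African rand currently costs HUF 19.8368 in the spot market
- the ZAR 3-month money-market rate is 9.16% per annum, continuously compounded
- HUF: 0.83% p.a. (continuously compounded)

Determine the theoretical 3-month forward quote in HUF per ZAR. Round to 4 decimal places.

T = 3/12 years.
Growth of 1 HUF over T: e^(0.0083×3/12) = 1.00207715.
Growth of 1 ZAR over T: e^(0.0916×3/12) = 1.02316422.
So F = 19.8368 × 1.00207715 / 1.02316422 = 19.427970 (HUF/ZAR).

19.4280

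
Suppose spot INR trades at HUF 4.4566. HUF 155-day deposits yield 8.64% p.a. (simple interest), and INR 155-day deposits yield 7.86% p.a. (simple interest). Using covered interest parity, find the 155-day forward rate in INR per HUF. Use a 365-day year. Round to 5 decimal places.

0.22367

T = 155/365 years.
Growth of 1 HUF over T: 1 + 0.0864×155/365 = 1.0366904.
INR growth factor: 1 + 0.0786×155/365 = 1.0333781.
CIP: F = S · (grow HUF)/(grow INR) = 4.4566 × 1.0366904/1.0333781 = 4.470885 HUF per INR.
Invert for INR per HUF: 1 / 4.470885 = 0.22367.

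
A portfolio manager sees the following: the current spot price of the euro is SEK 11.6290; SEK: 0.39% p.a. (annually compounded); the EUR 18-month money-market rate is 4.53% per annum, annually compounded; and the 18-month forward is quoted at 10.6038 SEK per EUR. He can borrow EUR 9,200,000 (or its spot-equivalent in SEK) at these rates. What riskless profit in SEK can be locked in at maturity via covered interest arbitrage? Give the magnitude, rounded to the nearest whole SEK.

T = 18/12 years.
Keep in EUR, deliver into the forward: 9,200,000·1.06871382029·10.6038 = SEK 104,258,333.99.
Swap to SEK now, deposit: 9,200,000·11.6290·1.00585570005 = SEK 107,613,282.61.
The quoted forward undervalues EUR, so borrow EUR, convert to SEK at spot, deposit the SEK at 0.39%, and buy EUR forward at 10.6038 to cover the loan.
The gap between the two covered legs is SEK 3,354,949.

SEK 3,354,949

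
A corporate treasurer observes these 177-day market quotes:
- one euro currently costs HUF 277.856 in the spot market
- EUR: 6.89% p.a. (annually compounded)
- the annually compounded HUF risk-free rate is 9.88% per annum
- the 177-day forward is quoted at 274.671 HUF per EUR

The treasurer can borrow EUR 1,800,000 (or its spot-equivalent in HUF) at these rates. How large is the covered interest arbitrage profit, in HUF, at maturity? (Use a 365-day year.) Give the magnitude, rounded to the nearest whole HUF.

T = 177/365 years.
Route A — deposit EUR, sell forward: 1,800,000 × 1.03283869526 × 274.671 = HUF 510,643,507.08.
Route B — convert at spot, deposit HUF: 1,800,000 × 277.856 × 1.04674945385 = HUF 523,522,109.25.
The quoted forward undervalues EUR, so borrow EUR, convert to HUF at spot, deposit the HUF at 9.88%, and buy EUR forward at 274.671 to cover the loan.
The gap between the two covered legs is HUF 12,878,602.

HUF 12,878,602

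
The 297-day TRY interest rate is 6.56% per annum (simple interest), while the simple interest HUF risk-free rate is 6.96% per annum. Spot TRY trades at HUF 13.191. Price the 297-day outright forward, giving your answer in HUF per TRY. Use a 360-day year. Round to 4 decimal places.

T = 297/360 years.
HUF accumulates by 1 + 0.0696×297/360 = 1.057420.
TRY growth factor: 1 + 0.0656×297/360 = 1.054120.
Forward (HUF per TRY) = 13.191 × 1.057420 / 1.054120 = 13.232295.

13.2323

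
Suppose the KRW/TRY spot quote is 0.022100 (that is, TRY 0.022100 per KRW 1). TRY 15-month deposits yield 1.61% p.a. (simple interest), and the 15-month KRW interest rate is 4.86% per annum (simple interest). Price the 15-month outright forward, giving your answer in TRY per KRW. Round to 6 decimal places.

0.021254

T = 15/12 years.
TRY accumulates by 1 + 0.0161×15/12 = 1.020125.
KRW accumulates by 1 + 0.0486×15/12 = 1.060750.
CIP: F = S · (grow TRY)/(grow KRW) = 0.0221 × 1.020125/1.060750 = 0.02125361 TRY per KRW.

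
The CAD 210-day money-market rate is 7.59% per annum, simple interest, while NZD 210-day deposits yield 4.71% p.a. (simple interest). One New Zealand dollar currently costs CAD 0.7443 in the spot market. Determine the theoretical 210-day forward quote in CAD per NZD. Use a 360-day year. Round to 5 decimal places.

T = 210/360 years.
CAD growth factor: 1 + 0.0759×210/360 = 1.044275.
Growth of 1 NZD over T: 1 + 0.0471×210/360 = 1.027475.
So F = 0.7443 × 1.044275 / 1.027475 = 0.7564699 (CAD/NZD).

0.75647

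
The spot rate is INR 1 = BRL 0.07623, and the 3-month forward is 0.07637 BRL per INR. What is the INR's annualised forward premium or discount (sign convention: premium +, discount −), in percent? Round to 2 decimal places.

T = 3/12 years.
(F − S)/S = (0.07637 − 0.07623)/0.07623 = 0.0018365.
Per annum: 0.0018365 / (3/12) = 0.007346 = 0.73%.

+0.73%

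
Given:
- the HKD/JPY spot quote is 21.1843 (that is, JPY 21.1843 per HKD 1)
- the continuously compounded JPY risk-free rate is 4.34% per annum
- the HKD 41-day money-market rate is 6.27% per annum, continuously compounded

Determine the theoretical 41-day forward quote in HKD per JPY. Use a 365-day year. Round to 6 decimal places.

T = 41/365 years.
JPY accumulates by e^(0.0434×41/365) = 1.004887.
Growth of 1 HKD over T: e^(0.0627×41/365) = 1.0070679.
So F = 21.1843 × 1.004887 / 1.0070679 = 21.13842 (JPY/HKD).
Invert for HKD per JPY: 1 / 21.13842 = 0.047307.

0.047307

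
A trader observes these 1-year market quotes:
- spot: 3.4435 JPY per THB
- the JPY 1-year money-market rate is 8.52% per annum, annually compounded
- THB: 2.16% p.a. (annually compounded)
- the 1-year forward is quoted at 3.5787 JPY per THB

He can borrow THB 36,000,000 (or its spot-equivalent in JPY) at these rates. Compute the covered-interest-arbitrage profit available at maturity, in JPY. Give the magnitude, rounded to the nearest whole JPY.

JPY 2,911,906

T = 1 year.
Route A — deposit THB, sell forward: 36,000,000 × 1.021600 × 3.5787 = JPY 131,615,997.12.
Route B — convert at spot, deposit JPY: 36,000,000 × 3.4435 × 1.085200 = JPY 134,527,903.20.
The quoted forward undervalues THB, so borrow THB, convert to JPY at spot, deposit the JPY at 8.52%, and buy THB forward at 3.5787 to cover the loan.
The gap between the two covered legs is JPY 2,911,906.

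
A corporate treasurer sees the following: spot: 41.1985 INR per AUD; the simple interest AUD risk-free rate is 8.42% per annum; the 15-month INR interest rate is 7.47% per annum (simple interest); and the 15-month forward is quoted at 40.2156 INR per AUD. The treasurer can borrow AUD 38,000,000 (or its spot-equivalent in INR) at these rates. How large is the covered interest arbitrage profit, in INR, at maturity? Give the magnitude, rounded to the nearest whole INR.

INR 22,690,485

T = 15/12 years.
Invest the AUD and cover forward: 38,000,000 × 1.105250 × 40.2156 = INR 1,689,035,092.20.
Convert at spot and invest in INR: 38,000,000 × 41.1985 × 1.093375 = INR 1,711,725,577.63.
The quoted forward undervalues AUD, so borrow AUD, convert to INR at spot, deposit the INR at 7.47%, and buy AUD forward at 40.2156 to cover the loan.
Arbitrage profit = |1,689,035,092.20 − 1,711,725,577.63| = INR 22,690,485.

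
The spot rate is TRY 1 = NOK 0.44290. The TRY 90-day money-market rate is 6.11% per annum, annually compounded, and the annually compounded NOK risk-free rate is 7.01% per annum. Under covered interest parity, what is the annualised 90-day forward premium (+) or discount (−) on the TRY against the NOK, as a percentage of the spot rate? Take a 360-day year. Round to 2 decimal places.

+0.85%

T = 90/360 years.
No-arbitrage forward: 0.4429 × 1.0170823 / 1.014937 = 0.44383617 NOK/TRY.
Annualised premium = (F − S)/S × (1/T) = (0.44383617 − 0.4429)/0.4429 ÷ (90/360) = 0.85%.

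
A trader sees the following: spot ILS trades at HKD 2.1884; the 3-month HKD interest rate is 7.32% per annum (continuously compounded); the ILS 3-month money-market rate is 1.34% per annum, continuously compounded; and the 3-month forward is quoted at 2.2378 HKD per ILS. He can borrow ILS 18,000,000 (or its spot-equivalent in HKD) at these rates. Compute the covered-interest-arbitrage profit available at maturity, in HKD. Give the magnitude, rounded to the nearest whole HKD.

HKD 296,870

T = 3/12 years.
Route A — deposit ILS, sell forward: 18,000,000 × 1.0033556175 × 2.2378 = HKD 40,415,565.62.
Route B — convert at spot, deposit HKD: 18,000,000 × 2.1884 × 1.0184684711 = HKD 40,118,695.24.
The quoted forward overvalues ILS, so borrow HKD, buy ILS at spot, deposit the ILS at 1.34%, and sell the proceeds forward at 2.2378.
Arbitrage profit = |40,415,565.62 − 40,118,695.24| = HKD 296,870.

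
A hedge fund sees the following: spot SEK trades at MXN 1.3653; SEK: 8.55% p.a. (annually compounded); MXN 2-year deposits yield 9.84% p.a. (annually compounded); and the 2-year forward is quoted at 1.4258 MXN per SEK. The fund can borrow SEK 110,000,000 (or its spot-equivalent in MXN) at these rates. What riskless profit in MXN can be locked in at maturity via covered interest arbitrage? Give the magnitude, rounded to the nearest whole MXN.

T = 2 years.
Route A — deposit SEK, sell forward: 110,000,000 × 1.17831025 × 1.4258 = MXN 184,803,822.99.
Route B — convert at spot, deposit MXN: 110,000,000 × 1.3653 × 1.20648256 = MXN 181,193,170.31.
The quoted forward overvalues SEK, so borrow MXN, buy SEK at spot, deposit the SEK at 8.55%, and sell the proceeds forward at 1.4258.
Profit = 184,803,822.99 − 181,193,170.31 = MXN 3,610,653.

MXN 3,610,653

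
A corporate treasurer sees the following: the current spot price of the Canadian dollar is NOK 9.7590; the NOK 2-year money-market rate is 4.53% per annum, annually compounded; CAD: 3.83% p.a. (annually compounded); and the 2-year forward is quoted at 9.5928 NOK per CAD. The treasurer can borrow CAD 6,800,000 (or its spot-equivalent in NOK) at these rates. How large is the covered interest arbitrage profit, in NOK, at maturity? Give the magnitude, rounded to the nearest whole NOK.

NOK 2,186,279

T = 2 years.
Invest the CAD and cover forward: 6,800,000 × 1.07806689 × 9.5928 = NOK 70,323,424.42.
Convert at spot and invest in NOK: 6,800,000 × 9.7590 × 1.09265209 = NOK 72,509,703.87.
The quoted forward undervalues CAD, so borrow CAD, convert to NOK at spot, deposit the NOK at 4.53%, and buy CAD forward at 9.5928 to cover the loan.
Arbitrage profit = |70,323,424.42 − 72,509,703.87| = NOK 2,186,279.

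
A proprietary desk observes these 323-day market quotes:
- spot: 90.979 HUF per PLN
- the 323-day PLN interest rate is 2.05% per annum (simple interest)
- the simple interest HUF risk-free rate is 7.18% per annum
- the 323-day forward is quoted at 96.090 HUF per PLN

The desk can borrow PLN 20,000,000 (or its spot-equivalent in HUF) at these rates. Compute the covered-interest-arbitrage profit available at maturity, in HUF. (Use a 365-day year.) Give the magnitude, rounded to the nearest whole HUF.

HUF 21,470,934

T = 323/365 years.
Keep in PLN, deliver into the forward: 20,000,000·1.01814109589·96.090 = HUF 1,956,663,558.08.
Swap to HUF now, deposit: 20,000,000·90.979·1.063538082192 = HUF 1,935,192,623.59.
The quoted forward overvalues PLN, so borrow HUF, buy PLN at spot, deposit the PLN at 2.05%, and sell the proceeds forward at 96.090.
Profit = 1,956,663,558.08 − 1,935,192,623.59 = HUF 21,470,934.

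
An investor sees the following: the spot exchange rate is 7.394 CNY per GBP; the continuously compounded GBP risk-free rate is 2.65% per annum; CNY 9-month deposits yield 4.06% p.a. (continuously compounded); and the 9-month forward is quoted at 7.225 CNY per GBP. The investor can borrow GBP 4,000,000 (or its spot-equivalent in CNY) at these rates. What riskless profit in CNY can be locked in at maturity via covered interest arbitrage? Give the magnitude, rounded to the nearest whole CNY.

CNY 1,010,307

T = 9/12 years.
Route A — deposit GBP, sell forward: 4,000,000 × 1.0200738228 × 7.225 = CNY 29,480,133.48.
Route B — convert at spot, deposit CNY: 4,000,000 × 7.394 × 1.0309183428 = CNY 30,490,440.91.
The quoted forward undervalues GBP, so borrow GBP, convert to CNY at spot, deposit the CNY at 4.06%, and buy GBP forward at 7.225 to cover the loan.
The gap between the two covered legs is CNY 1,010,307.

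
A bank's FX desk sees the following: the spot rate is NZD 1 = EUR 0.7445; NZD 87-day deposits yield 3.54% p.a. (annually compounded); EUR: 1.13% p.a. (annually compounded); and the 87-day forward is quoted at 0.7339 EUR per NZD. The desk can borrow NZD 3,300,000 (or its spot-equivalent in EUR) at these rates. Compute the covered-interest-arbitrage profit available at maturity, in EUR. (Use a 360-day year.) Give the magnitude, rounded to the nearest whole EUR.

T = 87/360 years.
Keep in NZD, deliver into the forward: 3,300,000·1.008442496·0.7339 = EUR 2,442,316.63.
Swap to EUR now, deposit: 3,300,000·0.7445·1.00271921 = EUR 2,463,530.69.
The quoted forward undervalues NZD, so borrow NZD, convert to EUR at spot, deposit the EUR at 1.13%, and buy NZD forward at 0.7339 to cover the loan.
Profit = 2,463,530.69 − 2,442,316.63 = EUR 21,214.

EUR 21,214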